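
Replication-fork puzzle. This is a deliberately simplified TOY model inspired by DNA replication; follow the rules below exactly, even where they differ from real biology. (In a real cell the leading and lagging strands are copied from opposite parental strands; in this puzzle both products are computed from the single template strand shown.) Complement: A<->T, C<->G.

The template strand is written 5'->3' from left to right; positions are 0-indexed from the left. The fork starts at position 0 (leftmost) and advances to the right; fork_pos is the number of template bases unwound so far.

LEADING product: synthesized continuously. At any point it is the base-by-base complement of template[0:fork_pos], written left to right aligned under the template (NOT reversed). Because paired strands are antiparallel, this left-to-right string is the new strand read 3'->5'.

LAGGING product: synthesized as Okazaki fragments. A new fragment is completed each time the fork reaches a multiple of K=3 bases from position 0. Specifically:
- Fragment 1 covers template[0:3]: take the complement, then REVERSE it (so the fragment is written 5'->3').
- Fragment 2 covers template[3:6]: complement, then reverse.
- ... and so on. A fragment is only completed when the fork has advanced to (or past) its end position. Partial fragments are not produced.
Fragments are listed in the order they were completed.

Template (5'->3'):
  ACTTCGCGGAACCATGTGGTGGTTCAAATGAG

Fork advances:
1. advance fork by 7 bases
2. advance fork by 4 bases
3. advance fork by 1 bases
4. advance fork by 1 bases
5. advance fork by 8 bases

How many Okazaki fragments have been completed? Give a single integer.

Step 1: advance 7 -> fork_pos = 0 + 7 = 7. Reached multiple(s) of 3: 3, 6 -> fragments 1-2 completed (2 total).
Step 2: advance 4 -> fork_pos = 7 + 4 = 11. Reached multiple(s) of 3: 9 -> fragment 3 completed (3 total).
Step 3: advance 1 -> fork_pos = 11 + 1 = 12. Reached multiple(s) of 3: 12 -> fragment 4 completed (4 total).
Step 4: advance 1 -> fork_pos = 12 + 1 = 13. Next multiple of 3 is 15 (not reached); still 4 fragment(s).
Step 5: advance 8 -> fork_pos = 13 + 8 = 21. Reached multiple(s) of 3: 15, 18, 21 -> fragments 5-7 completed (7 total).
Check: final fork_pos = 21; the multiples of 3 that are <= 21 are 3..21 -> 21 // 3 = 7 completed fragment(s).

Answer: 7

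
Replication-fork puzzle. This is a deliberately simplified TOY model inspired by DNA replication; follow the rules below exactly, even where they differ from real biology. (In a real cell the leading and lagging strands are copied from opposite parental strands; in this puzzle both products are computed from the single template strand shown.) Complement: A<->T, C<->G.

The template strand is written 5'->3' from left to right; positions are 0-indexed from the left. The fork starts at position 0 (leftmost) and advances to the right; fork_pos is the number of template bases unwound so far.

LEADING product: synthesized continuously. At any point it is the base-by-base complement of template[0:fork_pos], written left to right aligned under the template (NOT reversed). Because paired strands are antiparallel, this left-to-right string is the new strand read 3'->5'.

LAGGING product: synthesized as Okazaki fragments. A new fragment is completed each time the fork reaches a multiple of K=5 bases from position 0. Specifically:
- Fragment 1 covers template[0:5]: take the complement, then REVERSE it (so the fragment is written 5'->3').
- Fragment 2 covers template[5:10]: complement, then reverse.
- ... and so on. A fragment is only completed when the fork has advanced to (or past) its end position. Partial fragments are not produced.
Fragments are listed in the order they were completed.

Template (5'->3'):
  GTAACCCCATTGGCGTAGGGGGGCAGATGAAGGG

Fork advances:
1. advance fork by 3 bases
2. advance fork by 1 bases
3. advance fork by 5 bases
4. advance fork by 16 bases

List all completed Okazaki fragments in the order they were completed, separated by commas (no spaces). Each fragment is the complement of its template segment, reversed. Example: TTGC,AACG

Answer: GTTAC,ATGGG,CGCCA,CCCTA,TGCCC

Derivation:
Step 1: advance 3 -> fork_pos = 0 + 3 = 3. Next multiple of 5 is 5 (not reached); still 0 fragment(s).
Step 2: advance 1 -> fork_pos = 3 + 1 = 4. Next multiple of 5 is 5 (not reached); still 0 fragment(s).
Step 3: advance 5 -> fork_pos = 4 + 5 = 9. Reached multiple(s) of 5: 5 -> fragment 1 completed (1 total).
Step 4: advance 16 -> fork_pos = 9 + 16 = 25. Reached multiple(s) of 5: 10, 15, 20, 25 -> fragments 2-5 completed (5 total).
Final fork_pos = 25, so 5 fragment(s) are complete. Build each: template segment -> complement -> reverse.
Fragment 1: template[0:5] = GTAAC -> complement CATTG -> reversed GTTAC
Fragment 2: template[5:10] = CCCAT -> complement GGGTA -> reversed ATGGG
Fragment 3: template[10:15] = TGGCG -> complement ACCGC -> reversed CGCCA
Fragment 4: template[15:20] = TAGGG -> complement ATCCC -> reversed CCCTA
Fragment 5: template[20:25] = GGGCA -> complement CCCGT -> reversed TGCCC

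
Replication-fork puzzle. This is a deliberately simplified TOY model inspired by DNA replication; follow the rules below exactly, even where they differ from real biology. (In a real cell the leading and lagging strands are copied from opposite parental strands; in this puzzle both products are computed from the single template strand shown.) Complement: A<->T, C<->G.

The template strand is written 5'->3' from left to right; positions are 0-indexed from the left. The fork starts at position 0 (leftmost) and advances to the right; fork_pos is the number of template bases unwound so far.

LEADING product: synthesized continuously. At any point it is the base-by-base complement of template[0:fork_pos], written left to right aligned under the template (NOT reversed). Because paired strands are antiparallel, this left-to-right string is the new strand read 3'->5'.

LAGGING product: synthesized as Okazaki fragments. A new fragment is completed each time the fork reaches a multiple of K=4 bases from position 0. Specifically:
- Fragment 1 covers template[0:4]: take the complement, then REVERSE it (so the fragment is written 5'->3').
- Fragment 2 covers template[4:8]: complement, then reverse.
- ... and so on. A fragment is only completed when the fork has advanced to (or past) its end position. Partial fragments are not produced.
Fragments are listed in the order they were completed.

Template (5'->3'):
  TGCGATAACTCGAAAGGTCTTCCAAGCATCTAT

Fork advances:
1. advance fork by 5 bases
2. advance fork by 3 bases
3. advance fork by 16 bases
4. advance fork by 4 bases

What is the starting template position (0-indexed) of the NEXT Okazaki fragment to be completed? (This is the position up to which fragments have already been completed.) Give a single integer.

Step 1: advance 5 -> fork_pos = 0 + 5 = 5. Reached multiple(s) of 4: 4 -> fragment 1 completed (1 total).
Step 2: advance 3 -> fork_pos = 5 + 3 = 8. Reached multiple(s) of 4: 8 -> fragment 2 completed (2 total).
Step 3: advance 16 -> fork_pos = 8 + 16 = 24. Reached multiple(s) of 4: 12, 16, 20, 24 -> fragments 3-6 completed (6 total).
Step 4: advance 4 -> fork_pos = 24 + 4 = 28. Reached multiple(s) of 4: 28 -> fragment 7 completed (7 total).
7 fragment(s) completed, covering template[0:28] (7 x 4 = 28). The next fragment, fragment 8, covers template[28:32], so it starts at position 28.

Answer: 28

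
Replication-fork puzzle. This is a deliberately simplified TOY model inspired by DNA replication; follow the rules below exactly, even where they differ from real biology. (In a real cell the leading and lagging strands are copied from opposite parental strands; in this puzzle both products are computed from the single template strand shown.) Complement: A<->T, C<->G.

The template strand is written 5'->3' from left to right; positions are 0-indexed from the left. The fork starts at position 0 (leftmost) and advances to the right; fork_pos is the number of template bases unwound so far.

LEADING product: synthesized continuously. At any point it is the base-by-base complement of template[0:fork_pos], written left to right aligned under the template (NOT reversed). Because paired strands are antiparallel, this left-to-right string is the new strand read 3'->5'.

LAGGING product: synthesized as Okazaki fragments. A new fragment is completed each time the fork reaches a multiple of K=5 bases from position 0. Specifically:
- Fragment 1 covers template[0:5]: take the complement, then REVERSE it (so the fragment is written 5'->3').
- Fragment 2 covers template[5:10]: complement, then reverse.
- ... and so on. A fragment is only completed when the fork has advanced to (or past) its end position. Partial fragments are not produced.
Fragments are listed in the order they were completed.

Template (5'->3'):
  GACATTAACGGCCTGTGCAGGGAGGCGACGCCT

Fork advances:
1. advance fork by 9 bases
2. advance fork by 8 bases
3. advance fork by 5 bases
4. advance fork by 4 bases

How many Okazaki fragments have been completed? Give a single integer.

Step 1: advance 9 -> fork_pos = 0 + 9 = 9. Reached multiple(s) of 5: 5 -> fragment 1 completed (1 total).
Step 2: advance 8 -> fork_pos = 9 + 8 = 17. Reached multiple(s) of 5: 10, 15 -> fragments 2-3 completed (3 total).
Step 3: advance 5 -> fork_pos = 17 + 5 = 22. Reached multiple(s) of 5: 20 -> fragment 4 completed (4 total).
Step 4: advance 4 -> fork_pos = 22 + 4 = 26. Reached multiple(s) of 5: 25 -> fragment 5 completed (5 total).
Check: final fork_pos = 26; the multiples of 5 that are <= 26 are 5..25 -> 26 // 5 = 5 completed fragment(s).

Answer: 5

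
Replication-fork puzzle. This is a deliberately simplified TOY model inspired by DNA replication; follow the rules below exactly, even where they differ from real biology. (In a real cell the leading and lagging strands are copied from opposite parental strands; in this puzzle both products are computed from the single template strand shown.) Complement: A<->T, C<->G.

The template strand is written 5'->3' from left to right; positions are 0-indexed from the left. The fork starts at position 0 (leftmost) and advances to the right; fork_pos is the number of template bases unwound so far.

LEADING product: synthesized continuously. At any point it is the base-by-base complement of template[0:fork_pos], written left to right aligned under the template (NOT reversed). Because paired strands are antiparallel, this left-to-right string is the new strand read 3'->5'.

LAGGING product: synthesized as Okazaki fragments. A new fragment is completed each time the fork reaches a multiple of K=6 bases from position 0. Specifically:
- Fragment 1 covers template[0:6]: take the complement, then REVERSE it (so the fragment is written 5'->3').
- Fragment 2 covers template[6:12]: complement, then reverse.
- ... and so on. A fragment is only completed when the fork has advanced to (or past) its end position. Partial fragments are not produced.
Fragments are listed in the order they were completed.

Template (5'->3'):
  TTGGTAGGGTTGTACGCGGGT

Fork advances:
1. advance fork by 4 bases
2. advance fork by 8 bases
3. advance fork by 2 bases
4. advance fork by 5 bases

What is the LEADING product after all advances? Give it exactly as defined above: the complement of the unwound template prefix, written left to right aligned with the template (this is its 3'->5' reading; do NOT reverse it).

Step 1: advance 4 -> fork_pos = 0 + 4 = 4.
Step 2: advance 8 -> fork_pos = 4 + 8 = 12.
Step 3: advance 2 -> fork_pos = 12 + 2 = 14.
Step 4: advance 5 -> fork_pos = 14 + 5 = 19.
Unwound prefix: template[0:19] = TTGGTAGGGTTGTACGCGG
Complement it base by base (A<->T, C<->G), keeping left-to-right order:
  [0:5] TTGGT -> AACCA
  [5:10] AGGGT -> TCCCA
  [10:15] TGTAC -> ACATG
  [15:19] GCGG -> CGCC
Concatenate: AACCATCCCAACATGCGCC (length 19; written aligned with the template, i.e. 3'->5').

Answer: AACCATCCCAACATGCGCC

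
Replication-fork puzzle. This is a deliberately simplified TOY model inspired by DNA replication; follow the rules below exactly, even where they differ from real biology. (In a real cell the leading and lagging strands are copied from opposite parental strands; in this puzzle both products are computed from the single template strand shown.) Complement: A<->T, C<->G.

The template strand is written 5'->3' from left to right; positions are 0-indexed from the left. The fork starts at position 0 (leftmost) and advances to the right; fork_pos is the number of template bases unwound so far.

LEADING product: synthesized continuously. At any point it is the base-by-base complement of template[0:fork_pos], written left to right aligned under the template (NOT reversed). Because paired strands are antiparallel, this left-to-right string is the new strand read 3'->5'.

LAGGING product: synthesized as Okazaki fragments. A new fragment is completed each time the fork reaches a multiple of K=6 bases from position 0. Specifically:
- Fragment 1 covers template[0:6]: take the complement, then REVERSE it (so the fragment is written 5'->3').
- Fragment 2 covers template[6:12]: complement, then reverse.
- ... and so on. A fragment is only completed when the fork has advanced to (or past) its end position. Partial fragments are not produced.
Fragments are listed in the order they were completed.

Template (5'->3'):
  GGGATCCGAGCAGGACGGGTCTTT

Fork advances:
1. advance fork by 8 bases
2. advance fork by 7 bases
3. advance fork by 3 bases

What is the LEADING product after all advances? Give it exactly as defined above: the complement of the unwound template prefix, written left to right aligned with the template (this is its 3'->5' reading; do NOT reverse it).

Step 1: advance 8 -> fork_pos = 0 + 8 = 8.
Step 2: advance 7 -> fork_pos = 8 + 7 = 15.
Step 3: advance 3 -> fork_pos = 15 + 3 = 18.
Unwound prefix: template[0:18] = GGGATCCGAGCAGGACGG
Complement it base by base (A<->T, C<->G), keeping left-to-right order:
  [0:5] GGGAT -> CCCTA
  [5:10] CCGAG -> GGCTC
  [10:15] CAGGA -> GTCCT
  [15:18] CGG -> GCC
Concatenate: CCCTAGGCTCGTCCTGCC (length 18; written aligned with the template, i.e. 3'->5').

Answer: CCCTAGGCTCGTCCTGCC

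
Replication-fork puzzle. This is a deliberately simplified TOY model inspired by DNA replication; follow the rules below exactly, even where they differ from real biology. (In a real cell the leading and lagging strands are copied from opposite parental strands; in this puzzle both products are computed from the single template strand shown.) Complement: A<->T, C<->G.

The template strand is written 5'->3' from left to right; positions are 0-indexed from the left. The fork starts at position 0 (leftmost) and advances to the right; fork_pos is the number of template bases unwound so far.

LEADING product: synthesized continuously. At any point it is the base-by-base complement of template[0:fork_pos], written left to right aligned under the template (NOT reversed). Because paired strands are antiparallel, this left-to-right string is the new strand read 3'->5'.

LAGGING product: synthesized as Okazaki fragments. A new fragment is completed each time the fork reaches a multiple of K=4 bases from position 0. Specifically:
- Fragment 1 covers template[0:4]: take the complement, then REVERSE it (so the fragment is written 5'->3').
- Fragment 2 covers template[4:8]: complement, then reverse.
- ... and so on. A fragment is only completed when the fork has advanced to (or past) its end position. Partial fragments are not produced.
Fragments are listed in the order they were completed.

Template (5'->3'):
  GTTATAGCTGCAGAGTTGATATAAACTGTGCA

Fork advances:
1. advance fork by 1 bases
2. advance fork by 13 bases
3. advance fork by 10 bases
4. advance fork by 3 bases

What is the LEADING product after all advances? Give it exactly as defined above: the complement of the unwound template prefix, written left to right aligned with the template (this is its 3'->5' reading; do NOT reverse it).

Answer: CAATATCGACGTCTCAACTATATTTGA

Derivation:
Step 1: advance 1 -> fork_pos = 0 + 1 = 1.
Step 2: advance 13 -> fork_pos = 1 + 13 = 14.
Step 3: advance 10 -> fork_pos = 14 + 10 = 24.
Step 4: advance 3 -> fork_pos = 24 + 3 = 27.
Unwound prefix: template[0:27] = GTTATAGCTGCAGAGTTGATATAAACT
Complement it base by base (A<->T, C<->G), keeping left-to-right order:
  [0:5] GTTAT -> CAATA
  [5:10] AGCTG -> TCGAC
  [10:15] CAGAG -> GTCTC
  [15:20] TTGAT -> AACTA
  [20:25] ATAAA -> TATTT
  [25:27] CT -> GA
Concatenate: CAATATCGACGTCTCAACTATATTTGA (length 27; written aligned with the template, i.e. 3'->5').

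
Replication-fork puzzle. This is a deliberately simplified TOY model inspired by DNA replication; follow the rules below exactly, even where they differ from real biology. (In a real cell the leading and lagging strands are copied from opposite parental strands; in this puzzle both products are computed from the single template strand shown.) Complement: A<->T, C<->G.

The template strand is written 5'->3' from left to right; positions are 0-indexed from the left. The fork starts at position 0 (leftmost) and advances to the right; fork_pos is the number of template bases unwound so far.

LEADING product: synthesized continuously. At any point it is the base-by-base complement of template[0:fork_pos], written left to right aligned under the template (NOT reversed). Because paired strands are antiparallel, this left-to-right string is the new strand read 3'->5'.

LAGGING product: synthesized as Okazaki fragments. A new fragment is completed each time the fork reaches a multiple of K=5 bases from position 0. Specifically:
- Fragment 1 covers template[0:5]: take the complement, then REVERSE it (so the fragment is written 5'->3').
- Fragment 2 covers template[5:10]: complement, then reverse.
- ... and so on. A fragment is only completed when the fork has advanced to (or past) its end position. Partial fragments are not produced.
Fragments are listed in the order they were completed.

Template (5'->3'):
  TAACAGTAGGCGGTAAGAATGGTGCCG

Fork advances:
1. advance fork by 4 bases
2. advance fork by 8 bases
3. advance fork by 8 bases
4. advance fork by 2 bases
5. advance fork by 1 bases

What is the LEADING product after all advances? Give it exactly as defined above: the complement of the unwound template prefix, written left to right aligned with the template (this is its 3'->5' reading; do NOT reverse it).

Answer: ATTGTCATCCGCCATTCTTACCA

Derivation:
Step 1: advance 4 -> fork_pos = 0 + 4 = 4.
Step 2: advance 8 -> fork_pos = 4 + 8 = 12.
Step 3: advance 8 -> fork_pos = 12 + 8 = 20.
Step 4: advance 2 -> fork_pos = 20 + 2 = 22.
Step 5: advance 1 -> fork_pos = 22 + 1 = 23.
Unwound prefix: template[0:23] = TAACAGTAGGCGGTAAGAATGGT
Complement it base by base (A<->T, C<->G), keeping left-to-right order:
  [0:5] TAACA -> ATTGT
  [5:10] GTAGG -> CATCC
  [10:15] CGGTA -> GCCAT
  [15:20] AGAAT -> TCTTA
  [20:23] GGT -> CCA
Concatenate: ATTGTCATCCGCCATTCTTACCA (length 23; written aligned with the template, i.e. 3'->5').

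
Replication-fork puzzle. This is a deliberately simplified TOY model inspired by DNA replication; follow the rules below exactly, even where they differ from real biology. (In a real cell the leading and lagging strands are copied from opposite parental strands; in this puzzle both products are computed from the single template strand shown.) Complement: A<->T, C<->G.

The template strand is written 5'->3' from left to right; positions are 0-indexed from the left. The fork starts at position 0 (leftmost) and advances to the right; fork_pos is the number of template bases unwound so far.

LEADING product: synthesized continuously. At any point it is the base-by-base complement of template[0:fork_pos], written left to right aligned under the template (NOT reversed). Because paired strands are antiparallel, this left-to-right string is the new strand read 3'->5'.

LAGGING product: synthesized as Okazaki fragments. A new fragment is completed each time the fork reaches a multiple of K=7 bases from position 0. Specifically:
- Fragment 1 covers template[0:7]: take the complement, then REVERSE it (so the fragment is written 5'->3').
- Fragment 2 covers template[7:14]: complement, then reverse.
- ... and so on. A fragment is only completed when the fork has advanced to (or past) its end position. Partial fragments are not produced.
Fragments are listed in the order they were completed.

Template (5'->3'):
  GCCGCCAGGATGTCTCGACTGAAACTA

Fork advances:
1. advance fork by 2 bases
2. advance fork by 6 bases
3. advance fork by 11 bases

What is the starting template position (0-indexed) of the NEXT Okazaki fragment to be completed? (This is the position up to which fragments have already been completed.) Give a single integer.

Answer: 14

Derivation:
Step 1: advance 2 -> fork_pos = 0 + 2 = 2. Next multiple of 7 is 7 (not reached); still 0 fragment(s).
Step 2: advance 6 -> fork_pos = 2 + 6 = 8. Reached multiple(s) of 7: 7 -> fragment 1 completed (1 total).
Step 3: advance 11 -> fork_pos = 8 + 11 = 19. Reached multiple(s) of 7: 14 -> fragment 2 completed (2 total).
2 fragment(s) completed, covering template[0:14] (2 x 7 = 14). The next fragment, fragment 3, covers template[14:21], so it starts at position 14.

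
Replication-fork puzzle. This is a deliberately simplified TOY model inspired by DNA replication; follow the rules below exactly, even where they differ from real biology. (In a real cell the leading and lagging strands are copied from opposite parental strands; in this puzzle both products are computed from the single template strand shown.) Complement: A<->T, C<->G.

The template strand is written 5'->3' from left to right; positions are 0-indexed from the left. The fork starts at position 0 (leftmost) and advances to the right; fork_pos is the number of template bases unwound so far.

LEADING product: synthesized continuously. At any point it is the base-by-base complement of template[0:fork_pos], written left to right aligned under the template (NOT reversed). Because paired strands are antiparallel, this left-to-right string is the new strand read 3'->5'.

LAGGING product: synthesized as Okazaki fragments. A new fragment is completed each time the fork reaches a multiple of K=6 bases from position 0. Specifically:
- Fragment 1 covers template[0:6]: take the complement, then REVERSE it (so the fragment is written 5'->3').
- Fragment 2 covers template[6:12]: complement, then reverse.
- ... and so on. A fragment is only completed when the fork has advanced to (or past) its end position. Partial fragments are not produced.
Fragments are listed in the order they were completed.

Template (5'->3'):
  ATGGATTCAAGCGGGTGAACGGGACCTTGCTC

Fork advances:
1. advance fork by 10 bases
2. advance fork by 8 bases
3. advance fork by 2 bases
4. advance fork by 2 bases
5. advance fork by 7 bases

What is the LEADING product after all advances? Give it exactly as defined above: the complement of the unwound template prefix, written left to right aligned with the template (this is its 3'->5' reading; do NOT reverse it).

Answer: TACCTAAGTTCGCCCACTTGCCCTGGAAC

Derivation:
Step 1: advance 10 -> fork_pos = 0 + 10 = 10.
Step 2: advance 8 -> fork_pos = 10 + 8 = 18.
Step 3: advance 2 -> fork_pos = 18 + 2 = 20.
Step 4: advance 2 -> fork_pos = 20 + 2 = 22.
Step 5: advance 7 -> fork_pos = 22 + 7 = 29.
Unwound prefix: template[0:29] = ATGGATTCAAGCGGGTGAACGGGACCTTG
Complement it base by base (A<->T, C<->G), keeping left-to-right order:
  [0:5] ATGGA -> TACCT
  [5:10] TTCAA -> AAGTT
  [10:15] GCGGG -> CGCCC
  [15:20] TGAAC -> ACTTG
  [20:25] GGGAC -> CCCTG
  [25:29] CTTG -> GAAC
Concatenate: TACCTAAGTTCGCCCACTTGCCCTGGAAC (length 29; written aligned with the template, i.e. 3'->5').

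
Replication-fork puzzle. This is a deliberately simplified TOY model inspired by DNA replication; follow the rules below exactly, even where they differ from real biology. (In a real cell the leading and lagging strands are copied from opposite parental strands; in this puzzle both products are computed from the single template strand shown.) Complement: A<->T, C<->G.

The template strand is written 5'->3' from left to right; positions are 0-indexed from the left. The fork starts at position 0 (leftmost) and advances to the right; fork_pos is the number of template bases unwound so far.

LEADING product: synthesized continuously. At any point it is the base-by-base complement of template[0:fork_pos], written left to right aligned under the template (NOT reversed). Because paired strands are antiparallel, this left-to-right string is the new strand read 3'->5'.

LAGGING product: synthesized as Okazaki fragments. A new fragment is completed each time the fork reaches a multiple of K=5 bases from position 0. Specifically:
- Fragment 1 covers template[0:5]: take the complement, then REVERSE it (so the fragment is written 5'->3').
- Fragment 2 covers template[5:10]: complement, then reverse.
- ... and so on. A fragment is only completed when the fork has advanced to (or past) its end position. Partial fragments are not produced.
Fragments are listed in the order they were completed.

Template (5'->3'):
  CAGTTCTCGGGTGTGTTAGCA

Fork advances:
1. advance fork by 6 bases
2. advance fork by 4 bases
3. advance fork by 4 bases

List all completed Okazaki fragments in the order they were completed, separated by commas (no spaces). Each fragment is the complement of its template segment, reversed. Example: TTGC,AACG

Answer: AACTG,CCGAG

Derivation:
Step 1: advance 6 -> fork_pos = 0 + 6 = 6. Reached multiple(s) of 5: 5 -> fragment 1 completed (1 total).
Step 2: advance 4 -> fork_pos = 6 + 4 = 10. Reached multiple(s) of 5: 10 -> fragment 2 completed (2 total).
Step 3: advance 4 -> fork_pos = 10 + 4 = 14. Next multiple of 5 is 15 (not reached); still 2 fragment(s).
Final fork_pos = 14, so 2 fragment(s) are complete. Build each: template segment -> complement -> reverse.
Fragment 1: template[0:5] = CAGTT -> complement GTCAA -> reversed AACTG
Fragment 2: template[5:10] = CTCGG -> complement GAGCC -> reversed CCGAG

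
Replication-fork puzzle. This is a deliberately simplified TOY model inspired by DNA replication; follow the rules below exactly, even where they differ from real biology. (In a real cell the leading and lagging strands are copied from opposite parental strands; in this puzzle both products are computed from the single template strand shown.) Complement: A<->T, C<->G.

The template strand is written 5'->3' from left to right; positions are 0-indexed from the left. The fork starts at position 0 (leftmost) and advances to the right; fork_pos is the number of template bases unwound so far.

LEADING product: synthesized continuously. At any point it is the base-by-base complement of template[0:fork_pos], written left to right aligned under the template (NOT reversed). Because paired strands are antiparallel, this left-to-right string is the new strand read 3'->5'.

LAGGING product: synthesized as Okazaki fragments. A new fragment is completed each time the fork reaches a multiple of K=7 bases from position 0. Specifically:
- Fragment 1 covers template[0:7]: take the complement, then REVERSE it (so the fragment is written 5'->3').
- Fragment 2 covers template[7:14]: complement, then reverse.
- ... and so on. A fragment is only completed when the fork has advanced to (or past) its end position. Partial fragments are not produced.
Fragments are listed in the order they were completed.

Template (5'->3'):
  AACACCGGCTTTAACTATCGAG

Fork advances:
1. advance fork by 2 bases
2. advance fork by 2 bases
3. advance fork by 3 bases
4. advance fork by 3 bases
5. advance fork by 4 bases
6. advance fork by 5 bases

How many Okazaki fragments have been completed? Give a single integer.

Step 1: advance 2 -> fork_pos = 0 + 2 = 2. Next multiple of 7 is 7 (not reached); still 0 fragment(s).
Step 2: advance 2 -> fork_pos = 2 + 2 = 4. Next multiple of 7 is 7 (not reached); still 0 fragment(s).
Step 3: advance 3 -> fork_pos = 4 + 3 = 7. Reached multiple(s) of 7: 7 -> fragment 1 completed (1 total).
Step 4: advance 3 -> fork_pos = 7 + 3 = 10. Next multiple of 7 is 14 (not reached); still 1 fragment(s).
Step 5: advance 4 -> fork_pos = 10 + 4 = 14. Reached multiple(s) of 7: 14 -> fragment 2 completed (2 total).
Step 6: advance 5 -> fork_pos = 14 + 5 = 19. Next multiple of 7 is 21 (not reached); still 2 fragment(s).
Check: final fork_pos = 19; the multiples of 7 that are <= 19 are 7..14 -> 19 // 7 = 2 completed fragment(s).

Answer: 2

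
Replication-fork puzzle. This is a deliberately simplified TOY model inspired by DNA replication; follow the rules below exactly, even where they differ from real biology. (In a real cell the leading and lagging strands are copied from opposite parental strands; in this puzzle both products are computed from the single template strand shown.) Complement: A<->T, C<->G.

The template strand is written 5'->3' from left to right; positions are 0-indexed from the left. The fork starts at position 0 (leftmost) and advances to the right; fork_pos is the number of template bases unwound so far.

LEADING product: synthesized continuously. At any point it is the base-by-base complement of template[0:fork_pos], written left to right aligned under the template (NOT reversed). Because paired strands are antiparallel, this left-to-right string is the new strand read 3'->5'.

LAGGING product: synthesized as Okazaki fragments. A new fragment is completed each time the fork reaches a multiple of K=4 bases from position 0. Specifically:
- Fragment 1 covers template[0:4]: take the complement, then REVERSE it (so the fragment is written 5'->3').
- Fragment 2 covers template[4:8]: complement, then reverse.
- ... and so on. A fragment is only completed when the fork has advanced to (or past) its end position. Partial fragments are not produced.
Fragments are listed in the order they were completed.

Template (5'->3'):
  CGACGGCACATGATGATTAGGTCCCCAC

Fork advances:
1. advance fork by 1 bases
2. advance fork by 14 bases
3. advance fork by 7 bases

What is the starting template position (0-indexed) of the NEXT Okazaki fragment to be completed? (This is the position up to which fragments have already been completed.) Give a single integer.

Step 1: advance 1 -> fork_pos = 0 + 1 = 1. Next multiple of 4 is 4 (not reached); still 0 fragment(s).
Step 2: advance 14 -> fork_pos = 1 + 14 = 15. Reached multiple(s) of 4: 4, 8, 12 -> fragments 1-3 completed (3 total).
Step 3: advance 7 -> fork_pos = 15 + 7 = 22. Reached multiple(s) of 4: 16, 20 -> fragments 4-5 completed (5 total).
5 fragment(s) completed, covering template[0:20] (5 x 4 = 20). The next fragment, fragment 6, covers template[20:24], so it starts at position 20.

Answer: 20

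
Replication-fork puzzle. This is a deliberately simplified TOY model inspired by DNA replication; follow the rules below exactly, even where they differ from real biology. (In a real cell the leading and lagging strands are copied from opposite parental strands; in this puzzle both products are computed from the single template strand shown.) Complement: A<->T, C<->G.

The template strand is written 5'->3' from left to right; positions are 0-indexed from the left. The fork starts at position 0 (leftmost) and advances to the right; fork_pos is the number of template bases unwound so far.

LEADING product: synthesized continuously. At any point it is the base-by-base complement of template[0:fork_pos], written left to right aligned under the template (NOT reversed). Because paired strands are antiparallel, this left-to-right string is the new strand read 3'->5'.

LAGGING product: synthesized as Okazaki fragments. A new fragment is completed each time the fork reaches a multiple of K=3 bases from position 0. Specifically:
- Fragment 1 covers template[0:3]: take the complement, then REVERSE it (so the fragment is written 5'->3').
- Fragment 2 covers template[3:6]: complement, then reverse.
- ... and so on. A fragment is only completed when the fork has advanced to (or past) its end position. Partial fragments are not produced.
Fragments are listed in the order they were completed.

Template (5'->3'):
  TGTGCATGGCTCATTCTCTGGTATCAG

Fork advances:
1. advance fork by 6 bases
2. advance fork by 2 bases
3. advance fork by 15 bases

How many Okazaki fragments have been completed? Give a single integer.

Answer: 7

Derivation:
Step 1: advance 6 -> fork_pos = 0 + 6 = 6. Reached multiple(s) of 3: 3, 6 -> fragments 1-2 completed (2 total).
Step 2: advance 2 -> fork_pos = 6 + 2 = 8. Next multiple of 3 is 9 (not reached); still 2 fragment(s).
Step 3: advance 15 -> fork_pos = 8 + 15 = 23. Reached multiple(s) of 3: 9, 12, 15, 18, 21 -> fragments 3-7 completed (7 total).
Check: final fork_pos = 23; the multiples of 3 that are <= 23 are 3..21 -> 23 // 3 = 7 completed fragment(s).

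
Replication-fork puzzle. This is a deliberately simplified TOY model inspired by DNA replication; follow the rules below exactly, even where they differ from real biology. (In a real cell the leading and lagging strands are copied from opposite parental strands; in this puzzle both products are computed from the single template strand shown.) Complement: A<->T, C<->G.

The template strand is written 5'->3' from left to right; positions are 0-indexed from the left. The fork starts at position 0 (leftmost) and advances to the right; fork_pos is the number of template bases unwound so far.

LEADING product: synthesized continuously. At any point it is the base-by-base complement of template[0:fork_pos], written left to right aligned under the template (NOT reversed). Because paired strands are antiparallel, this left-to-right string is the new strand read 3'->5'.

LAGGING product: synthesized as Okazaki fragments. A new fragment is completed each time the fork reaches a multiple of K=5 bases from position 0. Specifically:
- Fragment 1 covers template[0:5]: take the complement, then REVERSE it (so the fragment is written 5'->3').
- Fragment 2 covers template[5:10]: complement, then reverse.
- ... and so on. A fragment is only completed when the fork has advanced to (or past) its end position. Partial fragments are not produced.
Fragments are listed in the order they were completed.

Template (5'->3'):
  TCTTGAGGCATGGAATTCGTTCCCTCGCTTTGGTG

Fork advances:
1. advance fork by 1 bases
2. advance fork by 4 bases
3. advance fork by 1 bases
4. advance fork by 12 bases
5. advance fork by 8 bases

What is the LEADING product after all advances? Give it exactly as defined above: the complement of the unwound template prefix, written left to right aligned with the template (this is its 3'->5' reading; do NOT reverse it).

Answer: AGAACTCCGTACCTTAAGCAAGGGAG

Derivation:
Step 1: advance 1 -> fork_pos = 0 + 1 = 1.
Step 2: advance 4 -> fork_pos = 1 + 4 = 5.
Step 3: advance 1 -> fork_pos = 5 + 1 = 6.
Step 4: advance 12 -> fork_pos = 6 + 12 = 18.
Step 5: advance 8 -> fork_pos = 18 + 8 = 26.
Unwound prefix: template[0:26] = TCTTGAGGCATGGAATTCGTTCCCTC
Complement it base by base (A<->T, C<->G), keeping left-to-right order:
  [0:5] TCTTG -> AGAAC
  [5:10] AGGCA -> TCCGT
  [10:15] TGGAA -> ACCTT
  [15:20] TTCGT -> AAGCA
  [20:25] TCCCT -> AGGGA
  [25:26] C -> G
Concatenate: AGAACTCCGTACCTTAAGCAAGGGAG (length 26; written aligned with the template, i.e. 3'->5').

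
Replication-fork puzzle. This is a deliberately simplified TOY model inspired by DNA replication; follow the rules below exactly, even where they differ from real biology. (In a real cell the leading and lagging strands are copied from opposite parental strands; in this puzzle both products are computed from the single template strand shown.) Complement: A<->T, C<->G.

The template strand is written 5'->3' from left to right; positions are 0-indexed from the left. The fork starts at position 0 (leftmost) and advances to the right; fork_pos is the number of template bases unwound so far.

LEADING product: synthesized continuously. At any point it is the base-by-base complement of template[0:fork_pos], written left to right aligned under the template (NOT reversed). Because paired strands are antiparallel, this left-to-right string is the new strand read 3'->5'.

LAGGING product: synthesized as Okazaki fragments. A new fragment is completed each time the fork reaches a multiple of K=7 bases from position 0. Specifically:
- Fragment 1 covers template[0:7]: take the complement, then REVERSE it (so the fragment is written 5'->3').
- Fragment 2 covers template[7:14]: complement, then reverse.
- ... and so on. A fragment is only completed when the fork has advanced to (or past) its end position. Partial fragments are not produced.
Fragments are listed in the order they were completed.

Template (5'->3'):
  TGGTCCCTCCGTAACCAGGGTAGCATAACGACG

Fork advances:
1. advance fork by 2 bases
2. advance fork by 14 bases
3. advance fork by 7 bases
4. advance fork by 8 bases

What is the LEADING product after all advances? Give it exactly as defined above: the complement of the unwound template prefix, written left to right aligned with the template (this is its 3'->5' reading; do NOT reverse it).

Step 1: advance 2 -> fork_pos = 0 + 2 = 2.
Step 2: advance 14 -> fork_pos = 2 + 14 = 16.
Step 3: advance 7 -> fork_pos = 16 + 7 = 23.
Step 4: advance 8 -> fork_pos = 23 + 8 = 31.
Unwound prefix: template[0:31] = TGGTCCCTCCGTAACCAGGGTAGCATAACGA
Complement it base by base (A<->T, C<->G), keeping left-to-right order:
  [0:5] TGGTC -> ACCAG
  [5:10] CCTCC -> GGAGG
  [10:15] GTAAC -> CATTG
  [15:20] CAGGG -> GTCCC
  [20:25] TAGCA -> ATCGT
  [25:30] TAACG -> ATTGC
  [30:31] A -> T
Concatenate: ACCAGGGAGGCATTGGTCCCATCGTATTGCT (length 31; written aligned with the template, i.e. 3'->5').

Answer: ACCAGGGAGGCATTGGTCCCATCGTATTGCT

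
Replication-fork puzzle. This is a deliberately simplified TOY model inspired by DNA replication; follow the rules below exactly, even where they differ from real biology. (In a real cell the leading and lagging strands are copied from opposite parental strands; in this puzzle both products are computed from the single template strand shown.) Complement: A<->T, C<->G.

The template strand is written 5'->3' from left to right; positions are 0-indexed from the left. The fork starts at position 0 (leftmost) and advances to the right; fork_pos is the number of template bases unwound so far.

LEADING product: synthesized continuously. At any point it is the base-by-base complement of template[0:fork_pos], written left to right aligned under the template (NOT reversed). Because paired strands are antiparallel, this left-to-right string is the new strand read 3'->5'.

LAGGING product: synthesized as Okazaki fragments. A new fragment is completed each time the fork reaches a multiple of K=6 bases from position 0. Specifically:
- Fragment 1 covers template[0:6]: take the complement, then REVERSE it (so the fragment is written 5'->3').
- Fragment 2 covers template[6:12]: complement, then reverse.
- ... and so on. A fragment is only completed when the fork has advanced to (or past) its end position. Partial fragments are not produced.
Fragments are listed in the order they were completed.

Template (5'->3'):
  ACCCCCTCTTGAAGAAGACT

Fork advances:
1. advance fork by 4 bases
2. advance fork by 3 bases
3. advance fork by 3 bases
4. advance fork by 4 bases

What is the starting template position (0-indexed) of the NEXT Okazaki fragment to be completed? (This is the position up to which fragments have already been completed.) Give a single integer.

Answer: 12

Derivation:
Step 1: advance 4 -> fork_pos = 0 + 4 = 4. Next multiple of 6 is 6 (not reached); still 0 fragment(s).
Step 2: advance 3 -> fork_pos = 4 + 3 = 7. Reached multiple(s) of 6: 6 -> fragment 1 completed (1 total).
Step 3: advance 3 -> fork_pos = 7 + 3 = 10. Next multiple of 6 is 12 (not reached); still 1 fragment(s).
Step 4: advance 4 -> fork_pos = 10 + 4 = 14. Reached multiple(s) of 6: 12 -> fragment 2 completed (2 total).
2 fragment(s) completed, covering template[0:12] (2 x 6 = 12). The next fragment, fragment 3, covers template[12:18], so it starts at position 12.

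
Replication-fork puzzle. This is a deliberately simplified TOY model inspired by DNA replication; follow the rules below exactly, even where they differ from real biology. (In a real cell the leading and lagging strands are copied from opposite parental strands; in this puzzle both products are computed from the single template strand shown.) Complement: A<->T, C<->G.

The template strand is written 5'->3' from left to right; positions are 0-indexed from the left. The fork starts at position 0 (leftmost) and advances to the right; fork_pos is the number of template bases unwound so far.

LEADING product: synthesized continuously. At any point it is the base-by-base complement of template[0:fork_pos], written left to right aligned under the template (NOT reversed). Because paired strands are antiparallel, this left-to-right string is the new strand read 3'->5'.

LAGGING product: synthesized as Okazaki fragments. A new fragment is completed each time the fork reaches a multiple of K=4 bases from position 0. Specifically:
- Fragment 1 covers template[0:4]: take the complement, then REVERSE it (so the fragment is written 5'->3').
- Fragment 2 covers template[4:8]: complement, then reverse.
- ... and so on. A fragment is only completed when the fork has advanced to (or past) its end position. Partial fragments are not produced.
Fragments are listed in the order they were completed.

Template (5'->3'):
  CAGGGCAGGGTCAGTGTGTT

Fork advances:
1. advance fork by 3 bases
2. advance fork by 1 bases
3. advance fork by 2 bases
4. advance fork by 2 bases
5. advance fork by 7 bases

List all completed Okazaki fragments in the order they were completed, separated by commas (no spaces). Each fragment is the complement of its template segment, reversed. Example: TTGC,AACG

Answer: CCTG,CTGC,GACC

Derivation:
Step 1: advance 3 -> fork_pos = 0 + 3 = 3. Next multiple of 4 is 4 (not reached); still 0 fragment(s).
Step 2: advance 1 -> fork_pos = 3 + 1 = 4. Reached multiple(s) of 4: 4 -> fragment 1 completed (1 total).
Step 3: advance 2 -> fork_pos = 4 + 2 = 6. Next multiple of 4 is 8 (not reached); still 1 fragment(s).
Step 4: advance 2 -> fork_pos = 6 + 2 = 8. Reached multiple(s) of 4: 8 -> fragment 2 completed (2 total).
Step 5: advance 7 -> fork_pos = 8 + 7 = 15. Reached multiple(s) of 4: 12 -> fragment 3 completed (3 total).
Final fork_pos = 15, so 3 fragment(s) are complete. Build each: template segment -> complement -> reverse.
Fragment 1: template[0:4] = CAGG -> complement GTCC -> reversed CCTG
Fragment 2: template[4:8] = GCAG -> complement CGTC -> reversed CTGC
Fragment 3: template[8:12] = GGTC -> complement CCAG -> reversed GACC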